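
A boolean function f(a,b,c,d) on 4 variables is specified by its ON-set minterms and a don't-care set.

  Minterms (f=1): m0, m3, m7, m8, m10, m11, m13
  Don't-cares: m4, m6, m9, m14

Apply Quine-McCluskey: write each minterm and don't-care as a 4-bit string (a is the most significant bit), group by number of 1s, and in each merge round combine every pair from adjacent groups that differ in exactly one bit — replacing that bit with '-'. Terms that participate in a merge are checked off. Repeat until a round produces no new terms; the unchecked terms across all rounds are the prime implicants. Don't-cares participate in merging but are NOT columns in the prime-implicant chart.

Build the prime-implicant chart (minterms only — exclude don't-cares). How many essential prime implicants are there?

Round 0: 0000✓ 0011✓ 0100✓ 0110✓ 0111✓ 1000✓ 1001✓ 1010✓ 1011✓ 1101✓ 1110✓
Round 1: -000 -011 -110 0-00 0-11 01-0 011- 1-01 1-10 10-0✓ 10-1✓ 100-✓ 101-✓
Round 2: 10--
PIs = {-000, -011, -110, 0-00, 0-11, 01-0, 011-, 1-01, 1-10, 10--}
Coverage chart:
  m0: -000,0-00
  m3: -011,0-11
  m7: 0-11,011-
  m8: -000,10--
  m10: 1-10,10--
  m11: -011,10--
  m13: 1-01 ←essential
Essential: 1-01

1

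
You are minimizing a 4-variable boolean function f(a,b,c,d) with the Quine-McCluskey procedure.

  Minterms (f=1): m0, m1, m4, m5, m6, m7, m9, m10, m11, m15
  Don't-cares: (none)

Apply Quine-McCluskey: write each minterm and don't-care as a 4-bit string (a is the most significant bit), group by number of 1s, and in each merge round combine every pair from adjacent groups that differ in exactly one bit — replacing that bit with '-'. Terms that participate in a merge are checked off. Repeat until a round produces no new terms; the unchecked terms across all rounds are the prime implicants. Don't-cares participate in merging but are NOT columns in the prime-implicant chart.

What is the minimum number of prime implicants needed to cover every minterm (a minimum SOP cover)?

5

[col 0] 0000*, 0001*, 0100*, 0101*, 0110*, 0111*, 1001*, 1010*, 1011*, 1111*
[col 1] -001, -111, 0-00*, 0-01*, 000-*, 01-0*, 01-1*, 010-*, 011-*, 1-11, 10-1, 101-
[col 2] 0-0-, 01--
Prime implicants: -001, -111, 0-0-, 01--, 1-11, 10-1, 101-
PI chart (minterm → PIs covering it):
  0 | 0-0-  (sole → essential)
  1 | -001,0-0-
  4 | 0-0-,01--
  5 | 0-0-,01--
  6 | 01--  (sole → essential)
  7 | -111,01--
  9 | -001,10-1
  10 | 101-  (sole → essential)
  11 | 1-11,10-1,101-
  15 | -111,1-11
Essential prime implicants: 0-0-, 01--, 101-
Petrick residual → -001, -111
Minimum SOP uses 5 PIs: b'c'd + bcd + a'c' + a'b + ab'c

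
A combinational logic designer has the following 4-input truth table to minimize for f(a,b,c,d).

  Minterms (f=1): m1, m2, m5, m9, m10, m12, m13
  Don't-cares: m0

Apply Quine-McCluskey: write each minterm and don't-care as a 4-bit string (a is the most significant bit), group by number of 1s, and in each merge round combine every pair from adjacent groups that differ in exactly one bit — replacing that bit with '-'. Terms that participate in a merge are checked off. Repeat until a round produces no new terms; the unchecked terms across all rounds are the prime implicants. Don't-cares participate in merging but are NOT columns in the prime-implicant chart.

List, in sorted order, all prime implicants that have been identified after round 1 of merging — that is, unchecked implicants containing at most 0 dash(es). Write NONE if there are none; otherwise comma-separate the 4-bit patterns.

[col 0] 0000*, 0001*, 0010*, 0101*, 1001*, 1010*, 1100*, 1101*
[col 1] -001*, -010, -101*, 0-01*, 00-0, 000-, 1-01*, 110-
[col 2] --01
Prime implicants: --01, -010, 00-0, 000-, 110-

NONE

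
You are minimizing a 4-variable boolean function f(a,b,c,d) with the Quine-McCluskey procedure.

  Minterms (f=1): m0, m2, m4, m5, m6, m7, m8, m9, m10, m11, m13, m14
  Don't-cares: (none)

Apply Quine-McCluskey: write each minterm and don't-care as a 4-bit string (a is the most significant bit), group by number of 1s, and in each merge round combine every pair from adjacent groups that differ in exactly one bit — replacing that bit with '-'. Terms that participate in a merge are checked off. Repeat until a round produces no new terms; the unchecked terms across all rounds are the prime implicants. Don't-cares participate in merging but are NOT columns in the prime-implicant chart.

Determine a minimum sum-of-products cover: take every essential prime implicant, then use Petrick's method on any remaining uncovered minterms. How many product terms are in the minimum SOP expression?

[col 0] 0000*, 0010*, 0100*, 0101*, 0110*, 0111*, 1000*, 1001*, 1010*, 1011*, 1101*, 1110*
[col 1] -000*, -010*, -101, -110*, 0-00*, 0-10*, 00-0*, 01-0*, 01-1*, 010-*, 011-*, 1-01, 1-10*, 10-0*, 10-1*, 100-*, 101-*
[col 2] --10, -0-0, 0--0, 01--, 10--
Prime implicants: --10, -0-0, -101, 0--0, 01--, 1-01, 10--
PI chart (minterm → PIs covering it):
  0 | -0-0,0--0
  2 | --10,-0-0,0--0
  4 | 0--0,01--
  5 | -101,01--
  6 | --10,0--0,01--
  7 | 01--  (sole → essential)
  8 | -0-0,10--
  9 | 1-01,10--
  10 | --10,-0-0,10--
  11 | 10--  (sole → essential)
  13 | -101,1-01
  14 | --10  (sole → essential)
Essential prime implicants: --10, 01--, 10--
Petrick residual → -0-0, -101
Minimum SOP uses 5 PIs: cd' + b'd' + bc'd + a'b + ab'

5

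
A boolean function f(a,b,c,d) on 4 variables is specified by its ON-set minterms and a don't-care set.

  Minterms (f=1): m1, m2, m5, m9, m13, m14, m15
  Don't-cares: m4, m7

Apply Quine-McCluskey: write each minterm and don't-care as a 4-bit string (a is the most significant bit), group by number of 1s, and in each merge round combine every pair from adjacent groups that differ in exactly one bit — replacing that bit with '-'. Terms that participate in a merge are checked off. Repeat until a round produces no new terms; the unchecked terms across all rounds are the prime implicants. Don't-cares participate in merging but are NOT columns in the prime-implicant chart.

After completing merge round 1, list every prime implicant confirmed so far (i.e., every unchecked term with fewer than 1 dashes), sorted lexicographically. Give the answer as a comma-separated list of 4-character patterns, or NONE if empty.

0010

size-2^0 implicants → 0001(✓)  0010  0100(✓)  0101(✓)  0111(✓)  1001(✓)  1101(✓)  1110(✓)  1111(✓)
size-2^1 implicants → -001(✓)  -101(✓)  -111(✓)  0-01(✓)  01-1(✓)  010-  1-01(✓)  11-1(✓)  111-
size-2^2 implicants → --01  -1-1
Unchecked terms (primes): --01, -1-1, 0010, 010-, 111-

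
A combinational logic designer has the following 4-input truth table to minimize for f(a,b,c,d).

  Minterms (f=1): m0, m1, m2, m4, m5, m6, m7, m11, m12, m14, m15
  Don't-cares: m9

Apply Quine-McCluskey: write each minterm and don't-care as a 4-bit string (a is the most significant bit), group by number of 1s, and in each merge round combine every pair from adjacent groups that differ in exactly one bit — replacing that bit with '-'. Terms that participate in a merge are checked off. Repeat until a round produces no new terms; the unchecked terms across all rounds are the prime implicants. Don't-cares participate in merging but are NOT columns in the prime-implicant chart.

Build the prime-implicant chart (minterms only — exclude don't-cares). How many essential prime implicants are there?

Round 0: 0000✓ 0001✓ 0010✓ 0100✓ 0101✓ 0110✓ 0111✓ 1001✓ 1011✓ 1100✓ 1110✓ 1111✓
Round 1: -001 -100✓ -110✓ -111✓ 0-00✓ 0-01✓ 0-10✓ 00-0✓ 000-✓ 01-0✓ 01-1✓ 010-✓ 011-✓ 1-11 10-1 11-0✓ 111-✓
Round 2: -1-0 -11- 0--0 0-0- 01--
PIs = {-001, -1-0, -11-, 0--0, 0-0-, 01--, 1-11, 10-1}
Coverage chart:
  m0: 0--0,0-0-
  m1: -001,0-0-
  m2: 0--0 ←essential
  m4: -1-0,0--0,0-0-,01--
  m5: 0-0-,01--
  m6: -1-0,-11-,0--0,01--
  m7: -11-,01--
  m11: 1-11,10-1
  m12: -1-0 ←essential
  m14: -1-0,-11-
  m15: -11-,1-11
Essential: -1-0, 0--0

2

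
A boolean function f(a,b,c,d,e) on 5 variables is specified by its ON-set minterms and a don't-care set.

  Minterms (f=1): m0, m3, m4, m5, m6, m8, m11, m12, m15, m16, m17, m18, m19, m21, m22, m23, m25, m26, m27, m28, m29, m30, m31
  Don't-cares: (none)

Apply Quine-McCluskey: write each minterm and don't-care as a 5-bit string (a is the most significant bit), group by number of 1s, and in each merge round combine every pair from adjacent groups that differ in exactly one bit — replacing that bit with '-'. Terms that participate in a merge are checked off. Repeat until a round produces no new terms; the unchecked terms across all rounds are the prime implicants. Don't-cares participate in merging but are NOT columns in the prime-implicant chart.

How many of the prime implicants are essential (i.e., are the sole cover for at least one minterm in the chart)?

Round 0: 00000✓ 00011✓ 00100✓ 00101✓ 00110✓ 01000✓ 01011✓ 01100✓ 01111✓ 10000✓ 10001✓ 10010✓ 10011✓ 10101✓ 10110✓ 10111✓ 11001✓ 11010✓ 11011✓ 11100✓ 11101✓ 11110✓ 11111✓
Round 1: -0000 -0011✓ -0101 -0110 -1011✓ -1100 -1111✓ 0-000✓ 0-011✓ 0-100✓ 00-00✓ 001-0 0010- 01-00✓ 01-11✓ 1-001✓ 1-010✓ 1-011✓ 1-101✓ 1-110✓ 1-111✓ 10-01✓ 10-10✓ 10-11✓ 100-0✓ 100-1✓ 1000-✓ 1001-✓ 101-1✓ 1011-✓ 11-01✓ 11-10✓ 11-11✓ 110-1✓ 1101-✓ 111-0✓ 111-1✓ 1110-✓ 1111-✓
Round 2: --011 -1-11 0--00 1--01✓ 1--10✓ 1--11✓ 1-0-1✓ 1-01-✓ 1-1-1✓ 1-11-✓ 10--1✓ 10-1-✓ 100-- 11--1✓ 11-1-✓ 111--
Round 3: 1---1 1--1-
PIs = {--011, -0000, -0101, -0110, -1-11, -1100, 0--00, 001-0, 0010-, 1---1, 1--1-, 100--, 111--}
Coverage chart:
  m0: -0000,0--00
  m3: --011 ←essential
  m4: 0--00,001-0,0010-
  m5: -0101,0010-
  m6: -0110,001-0
  m8: 0--00 ←essential
  m11: --011,-1-11
  m12: -1100,0--00
  m15: -1-11 ←essential
  m16: -0000,100--
  m17: 1---1,100--
  m18: 1--1-,100--
  m19: --011,1---1,1--1-,100--
  m21: -0101,1---1
  m22: -0110,1--1-
  m23: 1---1,1--1-
  m25: 1---1 ←essential
  m26: 1--1- ←essential
  m27: --011,-1-11,1---1,1--1-
  m28: -1100,111--
  m29: 1---1,111--
  m30: 1--1-,111--
  m31: -1-11,1---1,1--1-,111--
Essential: --011, -1-11, 0--00, 1---1, 1--1-

5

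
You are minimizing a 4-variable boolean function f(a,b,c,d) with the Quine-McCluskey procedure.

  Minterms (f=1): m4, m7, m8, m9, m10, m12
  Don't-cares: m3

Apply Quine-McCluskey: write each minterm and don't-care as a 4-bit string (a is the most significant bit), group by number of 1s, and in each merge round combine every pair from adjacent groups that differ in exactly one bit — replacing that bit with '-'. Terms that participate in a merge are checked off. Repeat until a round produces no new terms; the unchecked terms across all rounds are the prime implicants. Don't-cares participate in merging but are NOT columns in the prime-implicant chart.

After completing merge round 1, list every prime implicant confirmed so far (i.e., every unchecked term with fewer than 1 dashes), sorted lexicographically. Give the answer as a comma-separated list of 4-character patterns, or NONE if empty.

size-2^0 implicants → 0011(✓)  0100(✓)  0111(✓)  1000(✓)  1001(✓)  1010(✓)  1100(✓)
size-2^1 implicants → -100  0-11  1-00  10-0  100-
Unchecked terms (primes): -100, 0-11, 1-00, 10-0, 100-

NONE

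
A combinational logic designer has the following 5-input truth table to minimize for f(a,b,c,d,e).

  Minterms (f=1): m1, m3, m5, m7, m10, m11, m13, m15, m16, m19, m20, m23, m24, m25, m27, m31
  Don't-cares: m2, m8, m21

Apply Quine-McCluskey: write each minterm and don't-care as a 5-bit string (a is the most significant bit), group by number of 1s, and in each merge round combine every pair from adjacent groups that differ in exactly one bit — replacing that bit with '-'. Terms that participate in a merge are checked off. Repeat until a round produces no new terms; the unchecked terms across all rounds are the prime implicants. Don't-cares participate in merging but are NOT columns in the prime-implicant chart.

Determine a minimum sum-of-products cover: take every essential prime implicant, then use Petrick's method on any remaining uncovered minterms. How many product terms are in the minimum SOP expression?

[col 0] 00001*, 00010*, 00011*, 00101*, 00111*, 01000*, 01010*, 01011*, 01101*, 01111*, 10000*, 10011*, 10100*, 10101*, 10111*, 11000*, 11001*, 11011*, 11111*
[col 1] -0011*, -0101*, -0111*, -1000, -1011*, -1111*, 0-010*, 0-011*, 0-101*, 0-111*, 00-01*, 00-11*, 000-1*, 0001-*, 001-1*, 01-11*, 010-0, 0101-*, 011-1*, 1-000, 1-011*, 1-111*, 10-00, 10-11*, 101-1*, 1010-, 11-11*, 110-1, 1100-
[col 2] --011*, --111*, -0-11*, -01-1, -1-11*, 0--11*, 0-01-, 0-1-1, 00--1, 1--11*
[col 3] ---11
Prime implicants: ---11, -01-1, -1000, 0-01-, 0-1-1, 00--1, 010-0, 1-000, 10-00, 1010-, 110-1, 1100-
PI chart (minterm → PIs covering it):
  1 | 00--1  (sole → essential)
  3 | ---11,0-01-,00--1
  5 | -01-1,0-1-1,00--1
  7 | ---11,-01-1,0-1-1,00--1
  10 | 0-01-,010-0
  11 | ---11,0-01-
  13 | 0-1-1  (sole → essential)
  15 | ---11,0-1-1
  16 | 1-000,10-00
  19 | ---11  (sole → essential)
  20 | 10-00,1010-
  23 | ---11,-01-1
  24 | -1000,1-000,1100-
  25 | 110-1,1100-
  27 | ---11,110-1
  31 | ---11  (sole → essential)
Essential prime implicants: ---11, 0-1-1, 00--1
Petrick residual → 0-01-, 10-00, 1100-
Minimum SOP uses 6 PIs: de + a'c'd + a'ce + a'b'e + ab'd'e' + abc'd'

6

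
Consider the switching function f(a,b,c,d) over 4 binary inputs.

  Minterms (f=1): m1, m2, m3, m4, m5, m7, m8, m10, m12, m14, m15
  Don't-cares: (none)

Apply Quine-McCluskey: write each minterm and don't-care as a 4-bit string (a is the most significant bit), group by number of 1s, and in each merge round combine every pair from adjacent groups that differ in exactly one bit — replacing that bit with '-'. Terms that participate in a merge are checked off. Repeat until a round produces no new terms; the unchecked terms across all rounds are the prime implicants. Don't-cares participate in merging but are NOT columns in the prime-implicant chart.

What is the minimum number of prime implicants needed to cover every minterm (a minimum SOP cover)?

5

[col 0] 0001*, 0010*, 0011*, 0100*, 0101*, 0111*, 1000*, 1010*, 1100*, 1110*, 1111*
[col 1] -010, -100, -111, 0-01*, 0-11*, 00-1*, 001-, 01-1*, 010-, 1-00*, 1-10*, 10-0*, 11-0*, 111-
[col 2] 0--1, 1--0
Prime implicants: -010, -100, -111, 0--1, 001-, 010-, 1--0, 111-
PI chart (minterm → PIs covering it):
  1 | 0--1  (sole → essential)
  2 | -010,001-
  3 | 0--1,001-
  4 | -100,010-
  5 | 0--1,010-
  7 | -111,0--1
  8 | 1--0  (sole → essential)
  10 | -010,1--0
  12 | -100,1--0
  14 | 1--0,111-
  15 | -111,111-
Essential prime implicants: 0--1, 1--0
Petrick residual → -010, -100, -111
Minimum SOP uses 5 PIs: b'cd' + bc'd' + bcd + a'd + ad'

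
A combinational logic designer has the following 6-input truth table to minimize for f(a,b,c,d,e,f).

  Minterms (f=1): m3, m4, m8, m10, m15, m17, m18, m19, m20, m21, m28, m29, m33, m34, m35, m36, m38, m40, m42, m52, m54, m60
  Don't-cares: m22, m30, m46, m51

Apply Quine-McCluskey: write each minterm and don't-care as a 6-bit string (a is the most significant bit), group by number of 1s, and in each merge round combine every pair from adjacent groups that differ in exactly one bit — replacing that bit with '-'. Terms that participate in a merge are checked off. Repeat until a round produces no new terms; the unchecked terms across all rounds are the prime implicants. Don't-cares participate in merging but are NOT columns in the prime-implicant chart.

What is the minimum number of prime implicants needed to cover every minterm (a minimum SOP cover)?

Round 0: 000011✓ 000100✓ 001000✓ 001010✓ 001111 010001✓ 010010✓ 010011✓ 010100✓ 010101✓ 010110✓ 011100✓ 011101✓ 011110✓ 100001✓ 100010✓ 100011✓ 100100✓ 100110✓ 101000✓ 101010✓ 101110✓ 110011✓ 110100✓ 110110✓ 111100✓
Round 1: -00011✓ -00100✓ -01000✓ -01010✓ -10011✓ -10100✓ -10110✓ -11100✓ 0-0011✓ 0-0100✓ 0010-0✓ 01-100✓ 01-101✓ 01-110✓ 010-01 010-10 0100-1 01001- 0101-0✓ 01010-✓ 0111-0✓ 01110-✓ 1-0011✓ 1-0100✓ 1-0110✓ 10-010✓ 10-110✓ 100-10✓ 1000-1 10001- 1001-0✓ 101-10✓ 1010-0✓ 11-100✓ 1101-0✓
Round 2: --0011 --0100 -010-0 -1-100 -101-0 01-1-0 01-10- 1-01-0 10--10
PIs = {--0011, --0100, -010-0, -1-100, -101-0, 001111, 01-1-0, 01-10-, 010-01, 010-10, 0100-1, 01001-, 1-01-0, 10--10, 1000-1, 10001-}
Coverage chart:
  m3: --0011 ←essential
  m4: --0100 ←essential
  m8: -010-0 ←essential
  m10: -010-0 ←essential
  m15: 001111 ←essential
  m17: 010-01,0100-1
  m18: 010-10,01001-
  m19: --0011,0100-1,01001-
  m20: --0100,-1-100,-101-0,01-1-0,01-10-
  m21: 01-10-,010-01
  m28: -1-100,01-1-0,01-10-
  m29: 01-10- ←essential
  m33: 1000-1 ←essential
  m34: 10--10,10001-
  m35: --0011,1000-1,10001-
  m36: --0100,1-01-0
  m38: 1-01-0,10--10
  m40: -010-0 ←essential
  m42: -010-0,10--10
  m52: --0100,-1-100,-101-0,1-01-0
  m54: -101-0,1-01-0
  m60: -1-100 ←essential
Essential: --0011, --0100, -010-0, -1-100, 001111, 01-10-, 1000-1
Petrick residual → -101-0, 010-01, 010-10, 10--10
Min cover (11 terms): c'd'ef + c'de'f' + b'cd'f' + bde'f' + bc'df' + a'b'cdef + a'bde' + a'bc'e'f + a'bc'ef' + ab'ef' + ab'c'd'f

11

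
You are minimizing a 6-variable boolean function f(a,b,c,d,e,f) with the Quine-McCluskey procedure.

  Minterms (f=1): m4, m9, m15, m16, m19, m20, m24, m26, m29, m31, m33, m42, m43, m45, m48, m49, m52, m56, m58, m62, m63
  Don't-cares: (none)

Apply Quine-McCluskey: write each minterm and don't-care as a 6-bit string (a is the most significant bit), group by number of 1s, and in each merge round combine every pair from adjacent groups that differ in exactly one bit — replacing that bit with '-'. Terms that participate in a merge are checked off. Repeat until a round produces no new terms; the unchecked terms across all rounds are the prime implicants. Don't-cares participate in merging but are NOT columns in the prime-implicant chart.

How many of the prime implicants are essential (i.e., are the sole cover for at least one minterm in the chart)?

[col 0] 000100*, 001001, 001111*, 010000*, 010011, 010100*, 011000*, 011010*, 011101*, 011111*, 100001*, 101010*, 101011*, 101101, 110000*, 110001*, 110100*, 111000*, 111010*, 111110*, 111111*
[col 1] -10000*, -10100*, -11000*, -11010*, -11111, 0-0100, 0-1111, 01-000*, 010-00*, 0110-0*, 0111-1, 1-0001, 1-1010, 10101-, 11-000*, 110-00*, 11000-, 111-10, 1110-0*, 11111-
[col 2] -1-000, -10-00, -110-0
Prime implicants: -1-000, -10-00, -110-0, -11111, 0-0100, 0-1111, 001001, 010011, 0111-1, 1-0001, 1-1010, 10101-, 101101, 11000-, 111-10, 11111-
PI chart (minterm → PIs covering it):
  4 | 0-0100  (sole → essential)
  9 | 001001  (sole → essential)
  15 | 0-1111  (sole → essential)
  16 | -1-000,-10-00
  19 | 010011  (sole → essential)
  20 | -10-00,0-0100
  24 | -1-000,-110-0
  26 | -110-0  (sole → essential)
  29 | 0111-1  (sole → essential)
  31 | -11111,0-1111,0111-1
  33 | 1-0001  (sole → essential)
  42 | 1-1010,10101-
  43 | 10101-  (sole → essential)
  45 | 101101  (sole → essential)
  48 | -1-000,-10-00,11000-
  49 | 1-0001,11000-
  52 | -10-00  (sole → essential)
  56 | -1-000,-110-0
  58 | -110-0,1-1010,111-10
  62 | 111-10,11111-
  63 | -11111,11111-
Essential prime implicants: -10-00, -110-0, 0-0100, 0-1111, 001001, 010011, 0111-1, 1-0001, 10101-, 101101

10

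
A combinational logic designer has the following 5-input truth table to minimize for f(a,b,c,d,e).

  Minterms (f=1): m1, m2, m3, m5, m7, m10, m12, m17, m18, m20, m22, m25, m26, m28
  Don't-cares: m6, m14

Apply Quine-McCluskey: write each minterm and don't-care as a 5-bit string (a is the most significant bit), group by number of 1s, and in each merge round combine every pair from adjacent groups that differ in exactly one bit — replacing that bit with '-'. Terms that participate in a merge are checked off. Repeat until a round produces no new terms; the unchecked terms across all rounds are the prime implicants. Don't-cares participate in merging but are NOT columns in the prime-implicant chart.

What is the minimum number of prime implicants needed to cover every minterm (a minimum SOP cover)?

size-2^0 implicants → 00001(✓)  00010(✓)  00011(✓)  00101(✓)  00110(✓)  00111(✓)  01010(✓)  01100(✓)  01110(✓)  10001(✓)  10010(✓)  10100(✓)  10110(✓)  11001(✓)  11010(✓)  11100(✓)
size-2^1 implicants → -0001  -0010(✓)  -0110(✓)  -1010(✓)  -1100  0-010(✓)  0-110(✓)  00-01(✓)  00-10(✓)  00-11(✓)  000-1(✓)  0001-(✓)  001-1(✓)  0011-(✓)  01-10(✓)  011-0  1-001  1-010(✓)  1-100  10-10(✓)  101-0
size-2^2 implicants → --010  -0-10  0--10  00--1  00-1-
Unchecked terms (primes): --010, -0-10, -0001, -1100, 0--10, 00--1, 00-1-, 011-0, 1-001, 1-100, 101-0
Minterm coverage:
  m1 ⊆ -0001,00--1
  m2 ⊆ --010,-0-10,0--10,00-1-
  m3 ⊆ 00--1,00-1-
  m5 ⊆ 00--1 [E]
  m7 ⊆ 00--1,00-1-
  m10 ⊆ --010,0--10
  m12 ⊆ -1100,011-0
  m17 ⊆ -0001,1-001
  m18 ⊆ --010,-0-10
  m20 ⊆ 1-100,101-0
  m22 ⊆ -0-10,101-0
  m25 ⊆ 1-001 [E]
  m26 ⊆ --010 [E]
  m28 ⊆ -1100,1-100
E = {--010, 00--1, 1-001}
Petrick residual → -1100, 101-0
Cover = c'de' + bcd'e' + a'b'e + ac'd'e + ab'ce'  |cover|=5

5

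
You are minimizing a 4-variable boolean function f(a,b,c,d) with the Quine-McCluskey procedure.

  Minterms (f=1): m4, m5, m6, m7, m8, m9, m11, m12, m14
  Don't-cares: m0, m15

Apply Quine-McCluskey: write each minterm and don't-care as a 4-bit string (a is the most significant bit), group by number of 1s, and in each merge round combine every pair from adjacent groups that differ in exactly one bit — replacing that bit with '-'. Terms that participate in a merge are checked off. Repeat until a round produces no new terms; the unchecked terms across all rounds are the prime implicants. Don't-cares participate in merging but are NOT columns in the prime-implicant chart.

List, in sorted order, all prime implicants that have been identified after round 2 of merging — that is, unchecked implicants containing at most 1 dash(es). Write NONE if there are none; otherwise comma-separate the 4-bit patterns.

Round 0: 0000✓ 0100✓ 0101✓ 0110✓ 0111✓ 1000✓ 1001✓ 1011✓ 1100✓ 1110✓ 1111✓
Round 1: -000✓ -100✓ -110✓ -111✓ 0-00✓ 01-0✓ 01-1✓ 010-✓ 011-✓ 1-00✓ 1-11 10-1 100- 11-0✓ 111-✓
Round 2: --00 -1-0 -11- 01--
PIs = {--00, -1-0, -11-, 01--, 1-11, 10-1, 100-}

1-11, 10-1, 100-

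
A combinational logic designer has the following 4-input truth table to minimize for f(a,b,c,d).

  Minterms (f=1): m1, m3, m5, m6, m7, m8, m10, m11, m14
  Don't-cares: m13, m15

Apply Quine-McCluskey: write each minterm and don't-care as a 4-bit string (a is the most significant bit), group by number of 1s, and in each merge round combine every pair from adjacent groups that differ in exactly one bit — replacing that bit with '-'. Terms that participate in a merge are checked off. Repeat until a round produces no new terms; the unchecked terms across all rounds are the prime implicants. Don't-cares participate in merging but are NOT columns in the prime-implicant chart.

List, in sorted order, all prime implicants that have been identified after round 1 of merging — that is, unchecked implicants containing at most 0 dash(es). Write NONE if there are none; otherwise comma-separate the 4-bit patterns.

NONE

[col 0] 0001*, 0011*, 0101*, 0110*, 0111*, 1000*, 1010*, 1011*, 1101*, 1110*, 1111*
[col 1] -011*, -101*, -110*, -111*, 0-01*, 0-11*, 00-1*, 01-1*, 011-*, 1-10*, 1-11*, 10-0, 101-*, 11-1*, 111-*
[col 2] --11, -1-1, -11-, 0--1, 1-1-
Prime implicants: --11, -1-1, -11-, 0--1, 1-1-, 10-0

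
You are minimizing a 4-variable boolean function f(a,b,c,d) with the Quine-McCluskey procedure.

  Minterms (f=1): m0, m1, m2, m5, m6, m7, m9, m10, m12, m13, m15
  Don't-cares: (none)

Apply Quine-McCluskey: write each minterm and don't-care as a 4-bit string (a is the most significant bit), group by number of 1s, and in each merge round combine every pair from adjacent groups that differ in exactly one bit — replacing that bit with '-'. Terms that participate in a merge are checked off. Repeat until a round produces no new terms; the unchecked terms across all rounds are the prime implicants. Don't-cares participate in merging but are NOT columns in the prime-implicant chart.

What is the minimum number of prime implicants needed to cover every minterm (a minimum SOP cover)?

[col 0] 0000*, 0001*, 0010*, 0101*, 0110*, 0111*, 1001*, 1010*, 1100*, 1101*, 1111*
[col 1] -001*, -010, -101*, -111*, 0-01*, 0-10, 00-0, 000-, 01-1*, 011-, 1-01*, 11-1*, 110-
[col 2] --01, -1-1
Prime implicants: --01, -010, -1-1, 0-10, 00-0, 000-, 011-, 110-
PI chart (minterm → PIs covering it):
  0 | 00-0,000-
  1 | --01,000-
  2 | -010,0-10,00-0
  5 | --01,-1-1
  6 | 0-10,011-
  7 | -1-1,011-
  9 | --01  (sole → essential)
  10 | -010  (sole → essential)
  12 | 110-  (sole → essential)
  13 | --01,-1-1,110-
  15 | -1-1  (sole → essential)
Essential prime implicants: --01, -010, -1-1, 110-
Petrick residual → 0-10, 00-0
Minimum SOP uses 6 PIs: c'd + b'cd' + bd + a'cd' + a'b'd' + abc'

6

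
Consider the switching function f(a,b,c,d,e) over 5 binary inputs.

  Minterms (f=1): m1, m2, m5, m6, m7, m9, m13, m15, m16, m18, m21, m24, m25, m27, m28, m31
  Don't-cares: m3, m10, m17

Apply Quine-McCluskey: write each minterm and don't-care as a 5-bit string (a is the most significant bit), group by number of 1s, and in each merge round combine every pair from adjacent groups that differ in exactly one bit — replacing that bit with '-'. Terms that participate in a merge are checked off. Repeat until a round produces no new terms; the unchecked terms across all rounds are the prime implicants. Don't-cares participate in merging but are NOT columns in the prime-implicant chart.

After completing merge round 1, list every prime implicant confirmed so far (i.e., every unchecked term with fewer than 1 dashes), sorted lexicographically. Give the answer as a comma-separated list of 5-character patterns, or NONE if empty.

[col 0] 00001*, 00010*, 00011*, 00101*, 00110*, 00111*, 01001*, 01010*, 01101*, 01111*, 10000*, 10001*, 10010*, 10101*, 11000*, 11001*, 11011*, 11100*, 11111*
[col 1] -0001*, -0010, -0101*, -1001*, -1111, 0-001*, 0-010, 0-101*, 0-111*, 00-01*, 00-10*, 00-11*, 000-1*, 0001-*, 001-1*, 0011-*, 01-01*, 011-1*, 1-000*, 1-001*, 10-01*, 100-0, 1000-*, 11-00, 11-11, 110-1, 1100-*
[col 2] --001, -0-01, 0--01, 0-1-1, 00--1, 00-1-, 1-00-
Prime implicants: --001, -0-01, -0010, -1111, 0--01, 0-010, 0-1-1, 00--1, 00-1-, 1-00-, 100-0, 11-00, 11-11, 110-1

NONE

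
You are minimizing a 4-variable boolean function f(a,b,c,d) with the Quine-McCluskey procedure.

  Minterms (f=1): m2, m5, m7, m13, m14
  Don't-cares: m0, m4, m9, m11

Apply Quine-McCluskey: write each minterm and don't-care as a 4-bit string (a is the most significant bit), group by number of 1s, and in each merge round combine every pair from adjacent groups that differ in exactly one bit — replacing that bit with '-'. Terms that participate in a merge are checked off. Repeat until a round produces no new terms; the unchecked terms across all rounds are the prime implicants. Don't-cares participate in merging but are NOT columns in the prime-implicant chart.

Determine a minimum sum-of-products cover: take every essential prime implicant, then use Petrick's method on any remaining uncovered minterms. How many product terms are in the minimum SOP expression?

[col 0] 0000*, 0010*, 0100*, 0101*, 0111*, 1001*, 1011*, 1101*, 1110
[col 1] -101, 0-00, 00-0, 01-1, 010-, 1-01, 10-1
Prime implicants: -101, 0-00, 00-0, 01-1, 010-, 1-01, 10-1, 1110
PI chart (minterm → PIs covering it):
  2 | 00-0  (sole → essential)
  5 | -101,01-1,010-
  7 | 01-1  (sole → essential)
  13 | -101,1-01
  14 | 1110  (sole → essential)
Essential prime implicants: 00-0, 01-1, 1110
Petrick residual → -101
Minimum SOP uses 4 PIs: bc'd + a'b'd' + a'bd + abcd'

4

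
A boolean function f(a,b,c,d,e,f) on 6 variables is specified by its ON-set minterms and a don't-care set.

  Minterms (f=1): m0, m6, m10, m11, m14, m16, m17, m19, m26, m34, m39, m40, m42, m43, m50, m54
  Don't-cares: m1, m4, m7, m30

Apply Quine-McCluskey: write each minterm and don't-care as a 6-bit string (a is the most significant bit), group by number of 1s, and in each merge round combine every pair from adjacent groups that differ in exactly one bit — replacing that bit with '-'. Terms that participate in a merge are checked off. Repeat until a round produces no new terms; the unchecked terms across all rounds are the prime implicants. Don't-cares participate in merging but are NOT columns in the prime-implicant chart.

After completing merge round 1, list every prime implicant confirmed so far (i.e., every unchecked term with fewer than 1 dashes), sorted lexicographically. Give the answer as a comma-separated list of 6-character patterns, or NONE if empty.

NONE

Round 0: 000000✓ 000001✓ 000100✓ 000110✓ 000111✓ 001010✓ 001011✓ 001110✓ 010000✓ 010001✓ 010011✓ 011010✓ 011110✓ 100010✓ 100111✓ 101000✓ 101010✓ 101011✓ 110010✓ 110110✓
Round 1: -00111 -01010✓ -01011✓ 0-0000✓ 0-0001✓ 0-1010✓ 0-1110✓ 00-110 000-00 00000-✓ 0001-0 00011- 001-10✓ 00101-✓ 0100-1 01000-✓ 011-10✓ 1-0010 10-010 1010-0 10101-✓ 110-10
Round 2: -0101- 0-000- 0-1-10
PIs = {-00111, -0101-, 0-000-, 0-1-10, 00-110, 000-00, 0001-0, 00011-, 0100-1, 1-0010, 10-010, 1010-0, 110-10}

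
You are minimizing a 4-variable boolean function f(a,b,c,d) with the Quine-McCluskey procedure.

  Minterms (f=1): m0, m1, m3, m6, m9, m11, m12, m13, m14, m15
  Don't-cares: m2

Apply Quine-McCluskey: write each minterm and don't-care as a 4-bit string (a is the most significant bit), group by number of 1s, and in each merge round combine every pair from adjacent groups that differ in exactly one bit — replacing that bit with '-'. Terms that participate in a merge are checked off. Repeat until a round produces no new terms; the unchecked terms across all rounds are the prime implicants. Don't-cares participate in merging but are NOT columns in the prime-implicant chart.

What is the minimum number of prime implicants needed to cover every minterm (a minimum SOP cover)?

[col 0] 0000*, 0001*, 0010*, 0011*, 0110*, 1001*, 1011*, 1100*, 1101*, 1110*, 1111*
[col 1] -001*, -011*, -110, 0-10, 00-0*, 00-1*, 000-*, 001-*, 1-01*, 1-11*, 10-1*, 11-0*, 11-1*, 110-*, 111-*
[col 2] -0-1, 00--, 1--1, 11--
Prime implicants: -0-1, -110, 0-10, 00--, 1--1, 11--
PI chart (minterm → PIs covering it):
  0 | 00--  (sole → essential)
  1 | -0-1,00--
  3 | -0-1,00--
  6 | -110,0-10
  9 | -0-1,1--1
  11 | -0-1,1--1
  12 | 11--  (sole → essential)
  13 | 1--1,11--
  14 | -110,11--
  15 | 1--1,11--
Essential prime implicants: 00--, 11--
Petrick residual → -0-1, -110
Minimum SOP uses 4 PIs: b'd + bcd' + a'b' + ab

4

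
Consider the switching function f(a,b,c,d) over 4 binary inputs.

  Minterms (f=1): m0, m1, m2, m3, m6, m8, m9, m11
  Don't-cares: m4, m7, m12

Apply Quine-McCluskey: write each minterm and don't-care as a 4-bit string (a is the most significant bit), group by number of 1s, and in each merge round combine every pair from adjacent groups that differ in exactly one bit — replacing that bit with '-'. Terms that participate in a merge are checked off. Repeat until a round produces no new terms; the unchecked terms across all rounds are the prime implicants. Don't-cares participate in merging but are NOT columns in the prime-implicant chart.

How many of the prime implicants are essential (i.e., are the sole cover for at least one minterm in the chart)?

1

[col 0] 0000*, 0001*, 0010*, 0011*, 0100*, 0110*, 0111*, 1000*, 1001*, 1011*, 1100*
[col 1] -000*, -001*, -011*, -100*, 0-00*, 0-10*, 0-11*, 00-0*, 00-1*, 000-*, 001-*, 01-0*, 011-*, 1-00*, 10-1*, 100-*
[col 2] --00, -0-1, -00-, 0--0, 0-1-, 00--
Prime implicants: --00, -0-1, -00-, 0--0, 0-1-, 00--
PI chart (minterm → PIs covering it):
  0 | --00,-00-,0--0,00--
  1 | -0-1,-00-,00--
  2 | 0--0,0-1-,00--
  3 | -0-1,0-1-,00--
  6 | 0--0,0-1-
  8 | --00,-00-
  9 | -0-1,-00-
  11 | -0-1  (sole → essential)
Essential prime implicants: -0-1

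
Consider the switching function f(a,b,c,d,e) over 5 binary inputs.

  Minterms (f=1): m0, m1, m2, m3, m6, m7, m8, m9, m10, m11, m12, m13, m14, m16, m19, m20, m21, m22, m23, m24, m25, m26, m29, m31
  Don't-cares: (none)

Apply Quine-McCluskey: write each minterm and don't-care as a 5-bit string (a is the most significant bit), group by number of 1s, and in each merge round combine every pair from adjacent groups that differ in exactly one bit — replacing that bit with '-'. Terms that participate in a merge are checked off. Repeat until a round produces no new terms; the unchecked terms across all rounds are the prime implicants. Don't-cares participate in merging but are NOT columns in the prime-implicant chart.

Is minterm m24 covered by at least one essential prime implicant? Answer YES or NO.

YES

[col 0] 00000*, 00001*, 00010*, 00011*, 00110*, 00111*, 01000*, 01001*, 01010*, 01011*, 01100*, 01101*, 01110*, 10000*, 10011*, 10100*, 10101*, 10110*, 10111*, 11000*, 11001*, 11010*, 11101*, 11111*
[col 1] -0000*, -0011*, -0110*, -0111*, -1000*, -1001*, -1010*, -1101*, 0-000*, 0-001*, 0-010*, 0-011*, 0-110*, 00-10*, 00-11*, 000-0*, 000-1*, 0000-*, 0001-*, 0011-*, 01-00*, 01-01*, 01-10*, 010-0*, 010-1*, 0100-*, 0101-*, 011-0*, 0110-*, 1-000*, 1-101*, 1-111*, 10-00, 10-11*, 101-0*, 101-1*, 1010-*, 1011-*, 11-01*, 110-0*, 1100-*, 111-1*
[col 2] --000, -0-11, -011-, -1-01, -10-0, -100-, 0--10, 0-0-0*, 0-0-1*, 0-00-*, 0-01-*, 00-1-, 000--*, 01--0, 01-0-, 010--*, 1-1-1, 101--
[col 3] 0-0--
Prime implicants: --000, -0-11, -011-, -1-01, -10-0, -100-, 0--10, 0-0--, 00-1-, 01--0, 01-0-, 1-1-1, 10-00, 101--
PI chart (minterm → PIs covering it):
  0 | --000,0-0--
  1 | 0-0--  (sole → essential)
  2 | 0--10,0-0--,00-1-
  3 | -0-11,0-0--,00-1-
  6 | -011-,0--10,00-1-
  7 | -0-11,-011-,00-1-
  8 | --000,-10-0,-100-,0-0--,01--0,01-0-
  9 | -1-01,-100-,0-0--,01-0-
  10 | -10-0,0--10,0-0--,01--0
  11 | 0-0--  (sole → essential)
  12 | 01--0,01-0-
  13 | -1-01,01-0-
  14 | 0--10,01--0
  16 | --000,10-00
  19 | -0-11  (sole → essential)
  20 | 10-00,101--
  21 | 1-1-1,101--
  22 | -011-,101--
  23 | -0-11,-011-,1-1-1,101--
  24 | --000,-10-0,-100-
  25 | -1-01,-100-
  26 | -10-0  (sole → essential)
  29 | -1-01,1-1-1
  31 | 1-1-1  (sole → essential)
Essential prime implicants: -0-11, -10-0, 0-0--, 1-1-1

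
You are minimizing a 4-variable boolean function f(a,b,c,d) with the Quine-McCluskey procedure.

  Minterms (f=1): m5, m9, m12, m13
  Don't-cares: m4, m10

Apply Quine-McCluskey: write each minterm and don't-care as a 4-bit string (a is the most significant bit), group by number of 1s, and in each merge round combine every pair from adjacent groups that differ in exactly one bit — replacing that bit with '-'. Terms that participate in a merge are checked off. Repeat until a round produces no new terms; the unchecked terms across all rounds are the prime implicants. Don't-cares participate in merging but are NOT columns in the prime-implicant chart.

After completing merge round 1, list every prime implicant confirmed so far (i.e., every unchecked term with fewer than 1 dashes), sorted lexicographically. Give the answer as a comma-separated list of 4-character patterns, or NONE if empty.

1010

[col 0] 0100*, 0101*, 1001*, 1010, 1100*, 1101*
[col 1] -100*, -101*, 010-*, 1-01, 110-*
[col 2] -10-
Prime implicants: -10-, 1-01, 1010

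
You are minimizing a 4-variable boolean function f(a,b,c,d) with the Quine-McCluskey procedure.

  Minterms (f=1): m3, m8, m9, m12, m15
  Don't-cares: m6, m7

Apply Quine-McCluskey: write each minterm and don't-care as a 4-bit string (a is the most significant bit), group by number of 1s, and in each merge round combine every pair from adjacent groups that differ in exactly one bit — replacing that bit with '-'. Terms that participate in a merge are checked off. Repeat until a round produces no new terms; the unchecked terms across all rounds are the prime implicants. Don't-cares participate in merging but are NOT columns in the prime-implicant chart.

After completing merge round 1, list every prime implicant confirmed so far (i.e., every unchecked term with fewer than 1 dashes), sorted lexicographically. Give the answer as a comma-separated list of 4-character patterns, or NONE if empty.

NONE

[col 0] 0011*, 0110*, 0111*, 1000*, 1001*, 1100*, 1111*
[col 1] -111, 0-11, 011-, 1-00, 100-
Prime implicants: -111, 0-11, 011-, 1-00, 100-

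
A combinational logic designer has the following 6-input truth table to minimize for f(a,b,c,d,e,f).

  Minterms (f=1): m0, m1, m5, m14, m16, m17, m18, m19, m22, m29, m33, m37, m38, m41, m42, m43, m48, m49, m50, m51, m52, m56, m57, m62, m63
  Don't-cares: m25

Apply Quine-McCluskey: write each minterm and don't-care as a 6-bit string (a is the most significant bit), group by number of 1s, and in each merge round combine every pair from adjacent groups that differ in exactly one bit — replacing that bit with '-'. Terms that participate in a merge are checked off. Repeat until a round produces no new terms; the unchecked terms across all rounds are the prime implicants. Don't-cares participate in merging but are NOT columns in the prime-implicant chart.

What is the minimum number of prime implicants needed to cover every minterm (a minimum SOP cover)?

Round 0: 000000✓ 000001✓ 000101✓ 001110 010000✓ 010001✓ 010010✓ 010011✓ 010110✓ 011001✓ 011101✓ 100001✓ 100101✓ 100110 101001✓ 101010✓ 101011✓ 110000✓ 110001✓ 110010✓ 110011✓ 110100✓ 111000✓ 111001✓ 111110✓ 111111✓
Round 1: -00001✓ -00101✓ -10000✓ -10001✓ -10010✓ -10011✓ -11001✓ 0-0000✓ 0-0001✓ 000-01✓ 00000-✓ 01-001✓ 010-10 0100-0✓ 0100-1✓ 01000-✓ 01001-✓ 011-01 1-0001✓ 1-1001✓ 10-001✓ 100-01✓ 1010-1 10101- 11-000✓ 11-001✓ 110-00 1100-0✓ 1100-1✓ 11000-✓ 11001-✓ 11100-✓ 11111-
Round 2: --0001 -00-01 -1-001 -100-0✓ -100-1✓ -1000-✓ -1001-✓ 0-000- 0100--✓ 1--001 11-00- 1100--✓
Round 3: -100--
PIs = {--0001, -00-01, -1-001, -100--, 0-000-, 001110, 010-10, 011-01, 1--001, 100110, 1010-1, 10101-, 11-00-, 110-00, 11111-}
Coverage chart:
  m0: 0-000- ←essential
  m1: --0001,-00-01,0-000-
  m5: -00-01 ←essential
  m14: 001110 ←essential
  m16: -100--,0-000-
  m17: --0001,-1-001,-100--,0-000-
  m18: -100--,010-10
  m19: -100-- ←essential
  m22: 010-10 ←essential
  m29: 011-01 ←essential
  m33: --0001,-00-01,1--001
  m37: -00-01 ←essential
  m38: 100110 ←essential
  m41: 1--001,1010-1
  m42: 10101- ←essential
  m43: 1010-1,10101-
  m48: -100--,11-00-,110-00
  m49: --0001,-1-001,-100--,1--001,11-00-
  m50: -100-- ←essential
  m51: -100-- ←essential
  m52: 110-00 ←essential
  m56: 11-00- ←essential
  m57: -1-001,1--001,11-00-
  m62: 11111- ←essential
  m63: 11111- ←essential
Essential: -00-01, -100--, 0-000-, 001110, 010-10, 011-01, 100110, 10101-, 11-00-, 110-00, 11111-
Petrick residual → 1--001
Min cover (12 terms): b'c'e'f + bc'd' + a'c'd'e' + a'b'cdef' + a'bc'ef' + a'bce'f + ad'e'f + ab'c'def' + ab'cd'e + abd'e' + abc'e'f' + abcde

12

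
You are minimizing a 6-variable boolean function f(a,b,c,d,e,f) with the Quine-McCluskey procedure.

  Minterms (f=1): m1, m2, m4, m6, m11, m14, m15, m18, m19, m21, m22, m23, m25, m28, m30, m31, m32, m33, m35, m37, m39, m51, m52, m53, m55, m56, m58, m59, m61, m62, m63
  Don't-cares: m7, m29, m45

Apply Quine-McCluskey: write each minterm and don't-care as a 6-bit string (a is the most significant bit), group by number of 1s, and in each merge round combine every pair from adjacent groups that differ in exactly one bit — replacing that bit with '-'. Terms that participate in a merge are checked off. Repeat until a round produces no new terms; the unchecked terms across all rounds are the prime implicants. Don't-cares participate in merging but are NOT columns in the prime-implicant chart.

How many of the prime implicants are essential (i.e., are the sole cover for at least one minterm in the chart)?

size-2^0 implicants → 000001(✓)  000010(✓)  000100(✓)  000110(✓)  000111(✓)  001011(✓)  001110(✓)  001111(✓)  010010(✓)  010011(✓)  010101(✓)  010110(✓)  010111(✓)  011001(✓)  011100(✓)  011101(✓)  011110(✓)  011111(✓)  100000(✓)  100001(✓)  100011(✓)  100101(✓)  100111(✓)  101101(✓)  110011(✓)  110100(✓)  110101(✓)  110111(✓)  111000(✓)  111010(✓)  111011(✓)  111101(✓)  111110(✓)  111111(✓)
size-2^1 implicants → -00001  -00111(✓)  -10011(✓)  -10101(✓)  -10111(✓)  -11101(✓)  -11110(✓)  -11111(✓)  0-0010(✓)  0-0110(✓)  0-0111(✓)  0-1110(✓)  0-1111(✓)  00-110(✓)  00-111(✓)  000-10(✓)  0001-0  00011-(✓)  001-11  00111-(✓)  01-101(✓)  01-110(✓)  01-111(✓)  010-10(✓)  010-11(✓)  01001-(✓)  0101-1(✓)  01011-(✓)  011-01  0111-0(✓)  0111-1(✓)  01110-(✓)  01111-(✓)  1-0011(✓)  1-0101(✓)  1-0111(✓)  1-1101(✓)  10-101(✓)  100-01(✓)  100-11(✓)  1000-1(✓)  10000-  1001-1(✓)  11-011(✓)  11-101(✓)  11-111(✓)  110-11(✓)  1101-1(✓)  11010-  111-10(✓)  111-11(✓)  1110-0  11101-(✓)  1111-1(✓)  11111-(✓)
size-2^2 implicants → --0111  -1-101(✓)  -1-111(✓)  -10-11  -101-1(✓)  -111-1(✓)  -1111-  0--110(✓)  0--111(✓)  0-0-10  0-011-(✓)  0-111-(✓)  00-11-(✓)  01-1-1(✓)  01-11-(✓)  010-1-  0111--  1--101  1-0-11  1-01-1  100--1  11--11  11-1-1(✓)  111-1-
size-2^3 implicants → -1-1-1  0--11-
Unchecked terms (primes): --0111, -00001, -1-1-1, -10-11, -1111-, 0--11-, 0-0-10, 0001-0, 001-11, 010-1-, 011-01, 0111--, 1--101, 1-0-11, 1-01-1, 100--1, 10000-, 11--11, 11010-, 111-1-, 1110-0
Minterm coverage:
  m1 ⊆ -00001 [E]
  m2 ⊆ 0-0-10 [E]
  m4 ⊆ 0001-0 [E]
  m6 ⊆ 0--11-,0-0-10,0001-0
  m11 ⊆ 001-11 [E]
  m14 ⊆ 0--11- [E]
  m15 ⊆ 0--11-,001-11
  m18 ⊆ 0-0-10,010-1-
  m19 ⊆ -10-11,010-1-
  m21 ⊆ -1-1-1 [E]
  m22 ⊆ 0--11-,0-0-10,010-1-
  m23 ⊆ --0111,-1-1-1,-10-11,0--11-,010-1-
  m25 ⊆ 011-01 [E]
  m28 ⊆ 0111-- [E]
  m30 ⊆ -1111-,0--11-,0111--
  m31 ⊆ -1-1-1,-1111-,0--11-,0111--
  m32 ⊆ 10000- [E]
  m33 ⊆ -00001,100--1,10000-
  m35 ⊆ 1-0-11,100--1
  m37 ⊆ 1--101,1-01-1,100--1
  m39 ⊆ --0111,1-0-11,1-01-1,100--1
  m51 ⊆ -10-11,1-0-11,11--11
  m52 ⊆ 11010- [E]
  m53 ⊆ -1-1-1,1--101,1-01-1,11010-
  m55 ⊆ --0111,-1-1-1,-10-11,1-0-11,1-01-1,11--11
  m56 ⊆ 1110-0 [E]
  m58 ⊆ 111-1-,1110-0
  m59 ⊆ 11--11,111-1-
  m61 ⊆ -1-1-1,1--101
  m62 ⊆ -1111-,111-1-
  m63 ⊆ -1-1-1,-1111-,11--11,111-1-
E = {-00001, -1-1-1, 0--11-, 0-0-10, 0001-0, 001-11, 011-01, 0111--, 10000-, 11010-, 1110-0}

11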